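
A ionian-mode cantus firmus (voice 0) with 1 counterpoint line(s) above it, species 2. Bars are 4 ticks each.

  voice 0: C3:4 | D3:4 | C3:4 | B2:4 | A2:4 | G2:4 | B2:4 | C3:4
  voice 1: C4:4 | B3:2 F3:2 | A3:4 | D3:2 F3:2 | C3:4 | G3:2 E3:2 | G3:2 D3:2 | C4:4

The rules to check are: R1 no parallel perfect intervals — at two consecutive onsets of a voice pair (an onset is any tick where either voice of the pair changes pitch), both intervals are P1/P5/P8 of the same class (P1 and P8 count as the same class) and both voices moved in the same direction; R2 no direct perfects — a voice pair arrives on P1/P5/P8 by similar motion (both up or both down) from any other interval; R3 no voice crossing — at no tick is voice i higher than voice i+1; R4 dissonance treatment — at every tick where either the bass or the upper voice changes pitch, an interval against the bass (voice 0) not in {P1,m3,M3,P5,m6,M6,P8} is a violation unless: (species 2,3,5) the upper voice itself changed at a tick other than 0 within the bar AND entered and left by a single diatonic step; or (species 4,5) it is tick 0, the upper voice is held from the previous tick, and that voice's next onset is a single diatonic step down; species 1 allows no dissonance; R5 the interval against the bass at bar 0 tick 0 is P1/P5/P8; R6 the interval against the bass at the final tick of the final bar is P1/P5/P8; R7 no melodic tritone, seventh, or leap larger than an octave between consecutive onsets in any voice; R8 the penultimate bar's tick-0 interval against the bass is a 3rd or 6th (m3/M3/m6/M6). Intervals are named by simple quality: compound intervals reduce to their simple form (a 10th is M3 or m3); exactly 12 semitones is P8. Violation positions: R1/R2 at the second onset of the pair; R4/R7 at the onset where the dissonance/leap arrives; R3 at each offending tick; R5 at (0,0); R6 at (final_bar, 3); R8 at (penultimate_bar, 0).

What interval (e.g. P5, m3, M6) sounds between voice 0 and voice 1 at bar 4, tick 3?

voice 0=A2 voice 1=C3 -> m3

m3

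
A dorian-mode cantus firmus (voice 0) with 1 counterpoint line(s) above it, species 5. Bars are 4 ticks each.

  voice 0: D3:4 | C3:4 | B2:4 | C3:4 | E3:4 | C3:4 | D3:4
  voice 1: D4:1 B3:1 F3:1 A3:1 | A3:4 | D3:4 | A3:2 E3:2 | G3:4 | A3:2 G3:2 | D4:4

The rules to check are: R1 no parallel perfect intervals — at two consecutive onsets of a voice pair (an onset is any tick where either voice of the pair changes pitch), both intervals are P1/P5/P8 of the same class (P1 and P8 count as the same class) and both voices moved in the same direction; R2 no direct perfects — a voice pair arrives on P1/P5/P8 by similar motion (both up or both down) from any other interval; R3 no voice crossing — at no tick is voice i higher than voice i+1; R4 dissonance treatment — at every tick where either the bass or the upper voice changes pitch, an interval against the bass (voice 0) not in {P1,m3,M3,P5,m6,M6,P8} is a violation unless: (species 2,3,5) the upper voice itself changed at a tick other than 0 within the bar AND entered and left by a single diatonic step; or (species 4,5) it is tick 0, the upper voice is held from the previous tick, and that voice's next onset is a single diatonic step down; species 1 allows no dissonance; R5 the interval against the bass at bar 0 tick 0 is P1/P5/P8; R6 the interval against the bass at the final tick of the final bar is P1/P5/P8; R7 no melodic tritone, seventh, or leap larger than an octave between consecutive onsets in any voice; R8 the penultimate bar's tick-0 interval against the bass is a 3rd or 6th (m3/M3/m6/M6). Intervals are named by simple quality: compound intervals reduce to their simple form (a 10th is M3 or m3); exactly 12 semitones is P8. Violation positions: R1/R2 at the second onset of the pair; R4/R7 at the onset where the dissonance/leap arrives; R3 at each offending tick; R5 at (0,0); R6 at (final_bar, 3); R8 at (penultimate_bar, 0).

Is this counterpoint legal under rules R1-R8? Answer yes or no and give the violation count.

bar 0: v0=D3 v1=D4 (P8)
bar 1: v0=C3 v1=A3 (M6)
bar 2: v0=B2 v1=D3 (m3)
bar 3: v0=C3 v1=A3 (M6)
bar 4: v0=E3 v1=G3 (m3)
bar 5: v0=C3 v1=A3 (M6)
bar 6: v0=D3 v1=D4 (P8)
  R7 @ bar0.2: B3->F3 leap 6st
  R2 @ bar6.0: C3/G3 P5 -> D3/D4 P8 similar

No (2 violations)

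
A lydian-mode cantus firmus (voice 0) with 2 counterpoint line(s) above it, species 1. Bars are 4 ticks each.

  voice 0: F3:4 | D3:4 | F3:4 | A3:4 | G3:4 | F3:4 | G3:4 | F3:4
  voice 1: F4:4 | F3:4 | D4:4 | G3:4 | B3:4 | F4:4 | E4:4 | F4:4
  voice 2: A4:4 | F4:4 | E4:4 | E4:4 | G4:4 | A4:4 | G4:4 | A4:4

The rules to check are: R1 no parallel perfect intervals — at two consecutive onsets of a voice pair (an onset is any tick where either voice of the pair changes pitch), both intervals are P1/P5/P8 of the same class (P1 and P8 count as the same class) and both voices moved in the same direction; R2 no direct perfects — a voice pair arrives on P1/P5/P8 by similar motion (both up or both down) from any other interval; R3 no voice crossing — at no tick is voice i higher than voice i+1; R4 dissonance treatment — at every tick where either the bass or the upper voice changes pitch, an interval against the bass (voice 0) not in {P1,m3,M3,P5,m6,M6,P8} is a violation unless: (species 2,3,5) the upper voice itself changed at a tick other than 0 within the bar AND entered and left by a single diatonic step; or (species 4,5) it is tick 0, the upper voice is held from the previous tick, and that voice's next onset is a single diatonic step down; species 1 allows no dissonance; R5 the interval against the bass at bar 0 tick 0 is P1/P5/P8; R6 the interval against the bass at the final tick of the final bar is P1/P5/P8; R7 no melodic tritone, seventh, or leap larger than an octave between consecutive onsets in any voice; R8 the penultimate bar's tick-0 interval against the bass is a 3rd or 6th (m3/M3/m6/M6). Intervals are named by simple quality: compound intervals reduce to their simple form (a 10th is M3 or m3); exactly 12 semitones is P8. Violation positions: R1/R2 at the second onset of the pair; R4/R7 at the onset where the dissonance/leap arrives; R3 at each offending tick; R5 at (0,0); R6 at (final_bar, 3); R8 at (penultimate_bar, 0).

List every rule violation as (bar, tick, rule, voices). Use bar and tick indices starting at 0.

bar 0: v0=F3 v1=F4 v2=A4 downbeat M3
bar 1: v0=D3 v1=F3 v2=F4 downbeat m3
bar 2: v0=F3 v1=D4 v2=E4 downbeat M7
bar 3: v0=A3 v1=G3 v2=E4 downbeat P5
bar 4: v0=G3 v1=B3 v2=G4 downbeat P8
bar 5: v0=F3 v1=F4 v2=A4 downbeat M3
bar 6: v0=G3 v1=E4 v2=G4 downbeat P8
bar 7: v0=F3 v1=F4 v2=A4 downbeat M3
  -> R5 @ bar 0 tick 0 v(0, 2): opens on M3
  -> R2 @ bar 1 tick 0 v(1, 2): F4/A4 M3 -> F3/F4 P8 similar
  -> R4 @ bar 2 tick 0 v(0, 2): F3/E4 M7 untreated
  -> R3 @ bar 3 tick 0 v(0, 1): A3 above G3
  -> R4 @ bar 3 tick 0 v(0, 1): A3/G3 M2 untreated
  -> R3 @ bar 3 tick 1 v(0, 1): A3 above G3
  -> R3 @ bar 3 tick 2 v(0, 1): A3 above G3
  -> R3 @ bar 3 tick 3 v(0, 1): A3 above G3
  -> R7 @ bar 5 tick 0 v(1,): B3->F4 leap 6st
  -> R8 @ bar 6 tick 0 v(0, 2): penult P8 not 3rd/6th
  -> R6 @ bar 7 tick 3 v(0, 2): closes on M3

(0, 0, R5, (0, 2))
(1, 0, R2, (1, 2))
(2, 0, R4, (0, 2))
(3, 0, R3, (0, 1))
(3, 0, R4, (0, 1))
(3, 1, R3, (0, 1))
(3, 2, R3, (0, 1))
(3, 3, R3, (0, 1))
(5, 0, R7, (1,))
(6, 0, R8, (0, 2))
(7, 3, R6, (0, 2))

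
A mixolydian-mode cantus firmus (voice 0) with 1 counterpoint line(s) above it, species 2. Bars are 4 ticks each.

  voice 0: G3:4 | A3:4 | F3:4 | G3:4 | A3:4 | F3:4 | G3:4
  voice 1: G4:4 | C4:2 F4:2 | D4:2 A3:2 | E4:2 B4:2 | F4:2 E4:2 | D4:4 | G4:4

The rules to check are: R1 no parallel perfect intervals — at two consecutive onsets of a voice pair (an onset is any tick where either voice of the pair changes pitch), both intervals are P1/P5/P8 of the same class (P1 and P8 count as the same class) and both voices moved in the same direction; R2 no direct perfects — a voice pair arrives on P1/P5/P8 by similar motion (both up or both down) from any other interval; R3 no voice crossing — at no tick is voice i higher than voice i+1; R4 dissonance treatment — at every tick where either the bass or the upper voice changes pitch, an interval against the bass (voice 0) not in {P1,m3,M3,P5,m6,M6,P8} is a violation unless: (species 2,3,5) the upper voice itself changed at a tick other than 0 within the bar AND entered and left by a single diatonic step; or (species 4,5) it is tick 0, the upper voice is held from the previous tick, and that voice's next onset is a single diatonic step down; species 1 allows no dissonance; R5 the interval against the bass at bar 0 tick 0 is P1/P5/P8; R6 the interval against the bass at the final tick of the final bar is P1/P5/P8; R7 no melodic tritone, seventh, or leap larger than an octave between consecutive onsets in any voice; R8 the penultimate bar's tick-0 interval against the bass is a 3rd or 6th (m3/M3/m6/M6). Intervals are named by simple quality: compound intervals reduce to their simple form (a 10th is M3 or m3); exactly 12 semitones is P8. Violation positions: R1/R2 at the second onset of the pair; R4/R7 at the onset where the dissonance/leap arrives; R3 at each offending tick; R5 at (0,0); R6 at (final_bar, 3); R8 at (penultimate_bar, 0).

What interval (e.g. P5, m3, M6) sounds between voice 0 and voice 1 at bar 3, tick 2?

voice 0=G3 voice 1=B4 -> M3

M3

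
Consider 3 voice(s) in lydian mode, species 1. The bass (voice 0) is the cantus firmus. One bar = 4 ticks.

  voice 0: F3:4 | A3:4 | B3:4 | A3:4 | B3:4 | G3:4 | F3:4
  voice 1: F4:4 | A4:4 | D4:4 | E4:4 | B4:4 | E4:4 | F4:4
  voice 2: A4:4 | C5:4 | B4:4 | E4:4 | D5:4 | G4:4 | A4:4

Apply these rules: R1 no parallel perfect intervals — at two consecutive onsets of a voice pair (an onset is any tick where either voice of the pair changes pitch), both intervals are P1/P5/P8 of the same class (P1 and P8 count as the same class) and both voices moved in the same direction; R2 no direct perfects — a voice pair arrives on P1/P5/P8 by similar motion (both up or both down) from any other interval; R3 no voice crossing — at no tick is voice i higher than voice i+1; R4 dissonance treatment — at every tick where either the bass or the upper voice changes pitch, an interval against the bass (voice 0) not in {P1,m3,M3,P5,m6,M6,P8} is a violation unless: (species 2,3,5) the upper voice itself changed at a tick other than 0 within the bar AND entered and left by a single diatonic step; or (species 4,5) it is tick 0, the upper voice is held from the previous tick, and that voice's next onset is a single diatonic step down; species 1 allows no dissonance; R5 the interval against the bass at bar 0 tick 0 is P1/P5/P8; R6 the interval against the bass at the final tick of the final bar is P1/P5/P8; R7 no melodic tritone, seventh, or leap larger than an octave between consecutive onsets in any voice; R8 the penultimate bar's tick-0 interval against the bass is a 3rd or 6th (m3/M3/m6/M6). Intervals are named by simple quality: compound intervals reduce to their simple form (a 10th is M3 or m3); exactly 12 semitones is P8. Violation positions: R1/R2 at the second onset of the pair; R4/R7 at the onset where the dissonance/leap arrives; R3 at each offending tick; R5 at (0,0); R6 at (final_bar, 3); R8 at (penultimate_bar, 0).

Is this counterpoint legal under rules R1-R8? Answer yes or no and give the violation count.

No (8 violations)

bar 0: v0=F3 v1=F4 v2=A4 (M3)
bar 1: v0=A3 v1=A4 v2=C5 (m3)
bar 2: v0=B3 v1=D4 v2=B4 (P8)
bar 3: v0=A3 v1=E4 v2=E4 (P5)
bar 4: v0=B3 v1=B4 v2=D5 (m3)
bar 5: v0=G3 v1=E4 v2=G4 (P8)
bar 6: v0=F3 v1=F4 v2=A4 (M3)
  R5 @ bar0.0: opens on M3
  R1 @ bar1.0: F3/F4 P8 -> A3/A4 P8 similar
  R2 @ bar3.0: B3/B4 P8 -> A3/E4 P5 similar
  R2 @ bar4.0: A3/E4 P5 -> B3/B4 P8 similar
  R7 @ bar4.0: E4->D5 leap 10st
  R2 @ bar5.0: B3/D5 m3 -> G3/G4 P8 similar
  R8 @ bar5.0: penult P8 not 3rd/6th
  R6 @ bar6.3: closes on M3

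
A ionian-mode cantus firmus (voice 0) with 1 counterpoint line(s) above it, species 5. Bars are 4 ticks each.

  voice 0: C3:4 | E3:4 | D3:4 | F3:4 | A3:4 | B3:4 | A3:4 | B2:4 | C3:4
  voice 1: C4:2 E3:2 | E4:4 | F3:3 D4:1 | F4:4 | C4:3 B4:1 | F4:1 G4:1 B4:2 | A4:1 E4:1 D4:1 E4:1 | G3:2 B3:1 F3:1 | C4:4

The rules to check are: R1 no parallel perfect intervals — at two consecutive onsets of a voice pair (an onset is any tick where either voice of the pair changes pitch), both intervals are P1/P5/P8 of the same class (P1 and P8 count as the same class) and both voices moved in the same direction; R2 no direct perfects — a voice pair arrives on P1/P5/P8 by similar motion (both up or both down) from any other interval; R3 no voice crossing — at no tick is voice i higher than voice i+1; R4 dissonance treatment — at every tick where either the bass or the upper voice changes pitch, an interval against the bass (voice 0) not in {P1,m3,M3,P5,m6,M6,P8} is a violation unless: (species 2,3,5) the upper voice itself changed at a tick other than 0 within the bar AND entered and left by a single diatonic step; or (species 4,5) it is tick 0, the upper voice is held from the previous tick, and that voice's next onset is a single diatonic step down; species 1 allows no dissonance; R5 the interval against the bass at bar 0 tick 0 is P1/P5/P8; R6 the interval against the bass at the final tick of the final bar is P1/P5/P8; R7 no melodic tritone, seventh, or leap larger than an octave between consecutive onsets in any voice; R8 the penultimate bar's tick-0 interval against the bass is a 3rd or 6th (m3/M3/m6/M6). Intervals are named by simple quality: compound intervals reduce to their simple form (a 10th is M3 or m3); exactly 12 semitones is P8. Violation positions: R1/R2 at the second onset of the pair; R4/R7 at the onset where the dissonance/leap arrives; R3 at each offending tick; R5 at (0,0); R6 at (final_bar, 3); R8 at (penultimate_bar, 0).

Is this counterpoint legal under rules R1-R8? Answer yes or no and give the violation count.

No (12 violations)

bar 0: v0=C3 v1=C4 (P8)
bar 1: v0=E3 v1=E4 (P8)
bar 2: v0=D3 v1=F3 (m3)
bar 3: v0=F3 v1=F4 (P8)
bar 4: v0=A3 v1=C4 (m3)
bar 5: v0=B3 v1=F4 (TT)
bar 6: v0=A3 v1=A4 (P8)
bar 7: v0=B2 v1=G3 (m6)
bar 8: v0=C3 v1=C4 (P8)
  R2 @ bar1.0: C3/E3 M3 -> E3/E4 P8 similar
  R7 @ bar2.0: E4->F3 leap 11st
  R1 @ bar3.0: D3/D4 P8 -> F3/F4 P8 similar
  R4 @ bar4.3: A3/B4 M2 untreated
  R7 @ bar4.3: C4->B4 leap 11st
  R4 @ bar5.0: B3/F4 TT untreated
  R7 @ bar5.0: B4->F4 leap 6st
  R1 @ bar6.0: B3/B4 P8 -> A3/A4 P8 similar
  R7 @ bar7.0: A3->B2 leap 10st
  R4 @ bar7.3: B2/F3 TT untreated
  R7 @ bar7.3: B3->F3 leap 6st
  R2 @ bar8.0: B2/F3 TT -> C3/C4 P8 similar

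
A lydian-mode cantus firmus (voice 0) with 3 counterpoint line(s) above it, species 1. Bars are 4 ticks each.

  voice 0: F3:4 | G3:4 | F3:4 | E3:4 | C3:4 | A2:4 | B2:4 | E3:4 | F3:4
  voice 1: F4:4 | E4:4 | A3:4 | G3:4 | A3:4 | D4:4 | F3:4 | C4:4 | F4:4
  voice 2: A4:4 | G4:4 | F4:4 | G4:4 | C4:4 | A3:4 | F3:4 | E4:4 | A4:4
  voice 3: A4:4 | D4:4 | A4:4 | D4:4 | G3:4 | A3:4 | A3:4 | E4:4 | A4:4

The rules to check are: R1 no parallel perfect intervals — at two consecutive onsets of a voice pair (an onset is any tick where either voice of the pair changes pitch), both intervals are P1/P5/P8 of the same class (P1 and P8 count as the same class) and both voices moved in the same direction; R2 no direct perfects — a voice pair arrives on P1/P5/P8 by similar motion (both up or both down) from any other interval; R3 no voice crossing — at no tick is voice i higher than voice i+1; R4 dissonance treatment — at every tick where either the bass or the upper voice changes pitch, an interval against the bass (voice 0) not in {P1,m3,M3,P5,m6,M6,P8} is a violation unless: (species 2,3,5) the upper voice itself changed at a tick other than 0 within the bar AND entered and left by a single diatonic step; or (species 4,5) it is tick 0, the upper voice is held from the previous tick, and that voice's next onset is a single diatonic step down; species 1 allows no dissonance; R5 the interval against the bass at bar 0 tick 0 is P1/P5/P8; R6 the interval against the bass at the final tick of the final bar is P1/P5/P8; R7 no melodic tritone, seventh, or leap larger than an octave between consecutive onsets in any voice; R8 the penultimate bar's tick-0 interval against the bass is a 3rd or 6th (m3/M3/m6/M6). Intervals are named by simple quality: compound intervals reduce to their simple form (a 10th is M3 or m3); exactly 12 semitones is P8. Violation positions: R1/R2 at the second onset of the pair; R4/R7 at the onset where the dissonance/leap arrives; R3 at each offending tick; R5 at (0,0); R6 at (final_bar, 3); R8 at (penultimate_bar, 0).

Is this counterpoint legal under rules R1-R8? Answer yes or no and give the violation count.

bar 0: v0=F3 v1=F4 v2=A4 v3=A4 (M3)
bar 1: v0=G3 v1=E4 v2=G4 v3=D4 (P5)
bar 2: v0=F3 v1=A3 v2=F4 v3=A4 (M3)
bar 3: v0=E3 v1=G3 v2=G4 v3=D4 (m7)
bar 4: v0=C3 v1=A3 v2=C4 v3=G3 (P5)
bar 5: v0=A2 v1=D4 v2=A3 v3=A3 (P8)
bar 6: v0=B2 v1=F3 v2=F3 v3=A3 (m7)
bar 7: v0=E3 v1=C4 v2=E4 v3=E4 (P8)
bar 8: v0=F3 v1=F4 v2=A4 v3=A4 (M3)
  R5 @ bar0.0: opens on M3
  R5 @ bar0.0: opens on M3
  R3 @ bar1.0: G4 above D4
  R3 @ bar1.1: G4 above D4
  R3 @ bar1.2: G4 above D4
  R3 @ bar1.3: G4 above D4
  R1 @ bar2.0: G3/G4 P8 -> F3/F4 P8 similar
  R2 @ bar3.0: A3/A4 P8 -> G3/D4 P5 similar
  R3 @ bar3.0: G4 above D4
  R4 @ bar3.0: E3/D4 m7 untreated
  R3 @ bar3.1: G4 above D4
  R3 @ bar3.2: G4 above D4
  R3 @ bar3.3: G4 above D4
  R2 @ bar4.0: E3/G4 m3 -> C3/C4 P8 similar
  R2 @ bar4.0: E3/D4 m7 -> C3/G3 P5 similar
  R3 @ bar4.0: C4 above G3
  R3 @ bar4.1: C4 above G3
  R3 @ bar4.2: C4 above G3
  R3 @ bar4.3: C4 above G3
  R1 @ bar5.0: C3/C4 P8 -> A2/A3 P8 similar
  R3 @ bar5.0: D4 above A3
  R4 @ bar5.0: A2/D4 P4 untreated
  R3 @ bar5.1: D4 above A3
  R3 @ bar5.2: D4 above A3
  R3 @ bar5.3: D4 above A3
  R2 @ bar6.0: D4/A3 P4 -> F3/F3 P1 similar
  R4 @ bar6.0: B2/F3 TT untreated
  R4 @ bar6.0: B2/F3 TT untreated
  R4 @ bar6.0: B2/A3 m7 untreated
  R2 @ bar7.0: B2/F3 TT -> E3/E4 P8 similar
  R2 @ bar7.0: B2/A3 m7 -> E3/E4 P8 similar
  R2 @ bar7.0: F3/A3 M3 -> E4/E4 P1 similar
  R7 @ bar7.0: F3->E4 leap 11st
  R8 @ bar7.0: penult P8 not 3rd/6th
  R8 @ bar7.0: penult P8 not 3rd/6th
  R1 @ bar8.0: E4/E4 P1 -> A4/A4 P1 similar
  R2 @ bar8.0: E3/C4 m6 -> F3/F4 P8 similar
  R6 @ bar8.3: closes on M3
  R6 @ bar8.3: closes on M3

No (39 violations)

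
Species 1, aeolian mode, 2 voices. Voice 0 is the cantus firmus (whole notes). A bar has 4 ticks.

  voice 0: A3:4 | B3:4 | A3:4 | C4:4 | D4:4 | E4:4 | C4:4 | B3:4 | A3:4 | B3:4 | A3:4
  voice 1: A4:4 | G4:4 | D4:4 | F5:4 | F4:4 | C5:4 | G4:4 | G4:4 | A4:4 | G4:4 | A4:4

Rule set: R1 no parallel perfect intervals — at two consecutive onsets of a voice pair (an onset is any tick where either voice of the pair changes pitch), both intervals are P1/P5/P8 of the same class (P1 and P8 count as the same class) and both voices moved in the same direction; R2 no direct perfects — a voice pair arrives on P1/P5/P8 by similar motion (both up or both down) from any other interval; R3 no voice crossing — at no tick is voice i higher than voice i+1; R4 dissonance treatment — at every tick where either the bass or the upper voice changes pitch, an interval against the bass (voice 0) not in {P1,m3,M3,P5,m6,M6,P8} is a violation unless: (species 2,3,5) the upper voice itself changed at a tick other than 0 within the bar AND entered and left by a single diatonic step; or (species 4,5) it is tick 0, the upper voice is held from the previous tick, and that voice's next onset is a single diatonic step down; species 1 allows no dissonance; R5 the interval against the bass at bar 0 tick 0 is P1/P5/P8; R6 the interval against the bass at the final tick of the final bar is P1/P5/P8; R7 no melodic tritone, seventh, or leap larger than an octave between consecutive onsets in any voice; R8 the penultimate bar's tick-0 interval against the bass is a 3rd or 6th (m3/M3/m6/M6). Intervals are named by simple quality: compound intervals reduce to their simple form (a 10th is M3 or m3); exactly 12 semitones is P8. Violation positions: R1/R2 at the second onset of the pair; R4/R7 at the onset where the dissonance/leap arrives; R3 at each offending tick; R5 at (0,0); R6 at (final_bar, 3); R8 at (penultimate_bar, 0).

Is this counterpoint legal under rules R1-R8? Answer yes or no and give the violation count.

bar 0: v0=A3 v1=A4 (P8)
bar 1: v0=B3 v1=G4 (m6)
bar 2: v0=A3 v1=D4 (P4)
bar 3: v0=C4 v1=F5 (P4)
bar 4: v0=D4 v1=F4 (m3)
bar 5: v0=E4 v1=C5 (m6)
bar 6: v0=C4 v1=G4 (P5)
bar 7: v0=B3 v1=G4 (m6)
bar 8: v0=A3 v1=A4 (P8)
bar 9: v0=B3 v1=G4 (m6)
bar 10: v0=A3 v1=A4 (P8)
  R4 @ bar2.0: A3/D4 P4 untreated
  R4 @ bar3.0: C4/F5 P4 untreated
  R7 @ bar3.0: D4->F5 leap 15st
  R2 @ bar6.0: E4/C5 m6 -> C4/G4 P5 similar

No (4 violations)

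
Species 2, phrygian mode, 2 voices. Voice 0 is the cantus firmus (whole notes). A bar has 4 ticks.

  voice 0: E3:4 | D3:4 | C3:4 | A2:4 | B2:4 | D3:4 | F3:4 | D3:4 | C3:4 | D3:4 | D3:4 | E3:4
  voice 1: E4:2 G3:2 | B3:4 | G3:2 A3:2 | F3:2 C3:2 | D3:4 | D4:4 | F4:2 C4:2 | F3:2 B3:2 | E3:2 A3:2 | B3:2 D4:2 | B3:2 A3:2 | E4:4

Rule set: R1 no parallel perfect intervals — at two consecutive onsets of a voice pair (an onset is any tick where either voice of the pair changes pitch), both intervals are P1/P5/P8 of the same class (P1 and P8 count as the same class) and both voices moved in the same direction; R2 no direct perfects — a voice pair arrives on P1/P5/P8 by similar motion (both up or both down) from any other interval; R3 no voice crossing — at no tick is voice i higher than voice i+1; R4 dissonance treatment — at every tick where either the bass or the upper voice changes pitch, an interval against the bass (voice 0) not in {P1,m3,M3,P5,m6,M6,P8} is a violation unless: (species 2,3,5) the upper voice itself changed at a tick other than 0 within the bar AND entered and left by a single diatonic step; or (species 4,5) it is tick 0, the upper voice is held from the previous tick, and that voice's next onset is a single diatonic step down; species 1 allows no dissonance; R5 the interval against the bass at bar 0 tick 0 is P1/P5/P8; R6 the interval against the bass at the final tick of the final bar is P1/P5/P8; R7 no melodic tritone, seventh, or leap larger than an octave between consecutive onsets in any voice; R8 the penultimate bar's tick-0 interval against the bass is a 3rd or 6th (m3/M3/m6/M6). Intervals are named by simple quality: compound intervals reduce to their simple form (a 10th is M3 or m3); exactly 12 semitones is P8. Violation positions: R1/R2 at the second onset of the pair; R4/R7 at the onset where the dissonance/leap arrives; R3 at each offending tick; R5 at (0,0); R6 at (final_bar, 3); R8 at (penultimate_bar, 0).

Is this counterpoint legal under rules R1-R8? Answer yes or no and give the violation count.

No (5 violations)

bar 0: v0=E3 v1=E4 (P8)
bar 1: v0=D3 v1=B3 (M6)
bar 2: v0=C3 v1=G3 (P5)
bar 3: v0=A2 v1=F3 (m6)
bar 4: v0=B2 v1=D3 (m3)
bar 5: v0=D3 v1=D4 (P8)
bar 6: v0=F3 v1=F4 (P8)
bar 7: v0=D3 v1=F3 (m3)
bar 8: v0=C3 v1=E3 (M3)
bar 9: v0=D3 v1=B3 (M6)
bar 10: v0=D3 v1=B3 (M6)
bar 11: v0=E3 v1=E4 (P8)
  R2 @ bar2.0: D3/B3 M6 -> C3/G3 P5 similar
  R2 @ bar5.0: B2/D3 m3 -> D3/D4 P8 similar
  R1 @ bar6.0: D3/D4 P8 -> F3/F4 P8 similar
  R7 @ bar7.2: F3->B3 leap 6st
  R2 @ bar11.0: D3/A3 P5 -> E3/E4 P8 similar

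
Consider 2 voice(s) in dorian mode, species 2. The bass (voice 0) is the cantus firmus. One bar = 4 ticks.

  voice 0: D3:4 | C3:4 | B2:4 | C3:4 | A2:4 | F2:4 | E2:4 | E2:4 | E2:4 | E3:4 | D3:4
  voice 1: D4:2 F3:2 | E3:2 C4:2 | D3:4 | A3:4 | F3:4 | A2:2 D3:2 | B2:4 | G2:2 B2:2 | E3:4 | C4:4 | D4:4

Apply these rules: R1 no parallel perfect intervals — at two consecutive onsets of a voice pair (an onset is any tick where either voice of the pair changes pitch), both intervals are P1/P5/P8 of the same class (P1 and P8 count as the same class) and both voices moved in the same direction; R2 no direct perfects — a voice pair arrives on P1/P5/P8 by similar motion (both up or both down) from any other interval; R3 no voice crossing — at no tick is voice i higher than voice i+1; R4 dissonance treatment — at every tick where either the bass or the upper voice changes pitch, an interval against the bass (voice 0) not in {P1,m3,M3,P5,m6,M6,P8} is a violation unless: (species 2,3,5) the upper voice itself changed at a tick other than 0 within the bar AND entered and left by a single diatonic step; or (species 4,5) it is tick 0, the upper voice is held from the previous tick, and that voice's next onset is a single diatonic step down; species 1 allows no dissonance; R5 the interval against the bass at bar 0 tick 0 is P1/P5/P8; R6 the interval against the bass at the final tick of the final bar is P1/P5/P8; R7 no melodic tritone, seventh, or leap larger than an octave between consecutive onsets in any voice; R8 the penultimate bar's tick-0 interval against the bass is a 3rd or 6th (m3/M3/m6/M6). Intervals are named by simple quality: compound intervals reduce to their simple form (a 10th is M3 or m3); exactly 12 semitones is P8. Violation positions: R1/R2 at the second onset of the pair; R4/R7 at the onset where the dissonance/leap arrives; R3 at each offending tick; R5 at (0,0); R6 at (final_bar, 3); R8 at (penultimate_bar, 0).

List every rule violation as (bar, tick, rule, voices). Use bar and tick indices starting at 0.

(2, 0, R7, (1,))
(6, 0, R2, (0, 1))

bar 0: v0=D3 v1=D4 downbeat P8
bar 1: v0=C3 v1=E3 downbeat M3
bar 2: v0=B2 v1=D3 downbeat m3
bar 3: v0=C3 v1=A3 downbeat M6
bar 4: v0=A2 v1=F3 downbeat m6
bar 5: v0=F2 v1=A2 downbeat M3
bar 6: v0=E2 v1=B2 downbeat P5
bar 7: v0=E2 v1=G2 downbeat m3
bar 8: v0=E2 v1=E3 downbeat P8
bar 9: v0=E3 v1=C4 downbeat m6
bar 10: v0=D3 v1=D4 downbeat P8
  -> R7 @ bar 2 tick 0 v(1,): C4->D3 leap 10st
  -> R2 @ bar 6 tick 0 v(0, 1): F2/D3 M6 -> E2/B2 P5 similar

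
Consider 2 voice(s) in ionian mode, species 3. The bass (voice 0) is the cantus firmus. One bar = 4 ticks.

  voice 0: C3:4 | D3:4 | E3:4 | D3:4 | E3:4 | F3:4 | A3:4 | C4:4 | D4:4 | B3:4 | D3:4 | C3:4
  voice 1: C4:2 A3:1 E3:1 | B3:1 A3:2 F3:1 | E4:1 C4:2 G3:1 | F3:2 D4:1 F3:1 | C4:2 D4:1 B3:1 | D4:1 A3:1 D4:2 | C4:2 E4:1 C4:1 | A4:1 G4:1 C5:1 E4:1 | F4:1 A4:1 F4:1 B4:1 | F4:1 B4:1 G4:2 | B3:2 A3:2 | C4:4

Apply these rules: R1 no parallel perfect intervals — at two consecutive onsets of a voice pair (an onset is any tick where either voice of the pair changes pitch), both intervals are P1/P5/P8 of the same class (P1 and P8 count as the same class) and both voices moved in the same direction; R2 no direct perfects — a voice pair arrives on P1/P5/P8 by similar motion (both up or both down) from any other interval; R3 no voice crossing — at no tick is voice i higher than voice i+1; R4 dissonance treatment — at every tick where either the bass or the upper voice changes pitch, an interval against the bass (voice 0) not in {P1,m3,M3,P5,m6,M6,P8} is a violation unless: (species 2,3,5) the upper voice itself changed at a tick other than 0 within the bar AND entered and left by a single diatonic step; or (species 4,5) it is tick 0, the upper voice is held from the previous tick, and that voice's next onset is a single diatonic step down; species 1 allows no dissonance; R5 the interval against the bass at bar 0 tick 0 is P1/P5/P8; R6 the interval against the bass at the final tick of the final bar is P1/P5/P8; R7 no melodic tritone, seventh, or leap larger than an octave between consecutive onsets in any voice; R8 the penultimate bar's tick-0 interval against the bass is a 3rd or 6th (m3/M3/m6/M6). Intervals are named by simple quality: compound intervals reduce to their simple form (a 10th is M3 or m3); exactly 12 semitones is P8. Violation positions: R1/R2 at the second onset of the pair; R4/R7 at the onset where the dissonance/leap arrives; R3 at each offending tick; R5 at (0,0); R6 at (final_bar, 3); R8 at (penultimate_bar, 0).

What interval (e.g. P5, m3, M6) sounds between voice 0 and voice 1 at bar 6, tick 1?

m3

voice 0=A3 voice 1=C4 -> m3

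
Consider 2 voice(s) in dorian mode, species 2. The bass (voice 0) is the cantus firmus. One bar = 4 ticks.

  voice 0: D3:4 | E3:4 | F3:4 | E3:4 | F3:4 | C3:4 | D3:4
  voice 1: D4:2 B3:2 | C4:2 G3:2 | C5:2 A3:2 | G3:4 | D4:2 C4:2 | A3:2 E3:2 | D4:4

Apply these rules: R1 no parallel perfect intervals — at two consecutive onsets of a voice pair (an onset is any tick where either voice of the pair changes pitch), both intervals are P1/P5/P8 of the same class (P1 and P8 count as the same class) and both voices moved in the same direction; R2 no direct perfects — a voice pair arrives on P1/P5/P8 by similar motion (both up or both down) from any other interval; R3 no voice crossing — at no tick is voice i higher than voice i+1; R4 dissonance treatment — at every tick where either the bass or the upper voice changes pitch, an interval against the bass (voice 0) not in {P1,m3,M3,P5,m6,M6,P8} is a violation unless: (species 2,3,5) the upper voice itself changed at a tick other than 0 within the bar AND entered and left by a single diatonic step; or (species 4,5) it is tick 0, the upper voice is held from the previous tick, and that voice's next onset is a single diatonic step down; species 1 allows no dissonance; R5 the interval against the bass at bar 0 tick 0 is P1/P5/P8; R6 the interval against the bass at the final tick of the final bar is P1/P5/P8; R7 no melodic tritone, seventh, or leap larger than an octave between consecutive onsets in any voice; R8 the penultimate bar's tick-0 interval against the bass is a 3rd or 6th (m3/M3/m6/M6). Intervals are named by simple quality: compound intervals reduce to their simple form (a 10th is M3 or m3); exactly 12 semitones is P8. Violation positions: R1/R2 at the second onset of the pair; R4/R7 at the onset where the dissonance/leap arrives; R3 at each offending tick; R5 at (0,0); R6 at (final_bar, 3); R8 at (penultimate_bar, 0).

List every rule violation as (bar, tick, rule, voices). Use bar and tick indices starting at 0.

(2, 0, R2, (0, 1))
(2, 0, R7, (1,))
(2, 2, R7, (1,))
(6, 0, R2, (0, 1))
(6, 0, R7, (1,))

bar 0: v0=D3 v1=D4 downbeat P8
bar 1: v0=E3 v1=C4 downbeat m6
bar 2: v0=F3 v1=C5 downbeat P5
bar 3: v0=E3 v1=G3 downbeat m3
bar 4: v0=F3 v1=D4 downbeat M6
bar 5: v0=C3 v1=A3 downbeat M6
bar 6: v0=D3 v1=D4 downbeat P8
  -> R2 @ bar 2 tick 0 v(0, 1): E3/G3 m3 -> F3/C5 P5 similar
  -> R7 @ bar 2 tick 0 v(1,): G3->C5 leap 17st
  -> R7 @ bar 2 tick 2 v(1,): C5->A3 leap 15st
  -> R2 @ bar 6 tick 0 v(0, 1): C3/E3 M3 -> D3/D4 P8 similar
  -> R7 @ bar 6 tick 0 v(1,): E3->D4 leap 10st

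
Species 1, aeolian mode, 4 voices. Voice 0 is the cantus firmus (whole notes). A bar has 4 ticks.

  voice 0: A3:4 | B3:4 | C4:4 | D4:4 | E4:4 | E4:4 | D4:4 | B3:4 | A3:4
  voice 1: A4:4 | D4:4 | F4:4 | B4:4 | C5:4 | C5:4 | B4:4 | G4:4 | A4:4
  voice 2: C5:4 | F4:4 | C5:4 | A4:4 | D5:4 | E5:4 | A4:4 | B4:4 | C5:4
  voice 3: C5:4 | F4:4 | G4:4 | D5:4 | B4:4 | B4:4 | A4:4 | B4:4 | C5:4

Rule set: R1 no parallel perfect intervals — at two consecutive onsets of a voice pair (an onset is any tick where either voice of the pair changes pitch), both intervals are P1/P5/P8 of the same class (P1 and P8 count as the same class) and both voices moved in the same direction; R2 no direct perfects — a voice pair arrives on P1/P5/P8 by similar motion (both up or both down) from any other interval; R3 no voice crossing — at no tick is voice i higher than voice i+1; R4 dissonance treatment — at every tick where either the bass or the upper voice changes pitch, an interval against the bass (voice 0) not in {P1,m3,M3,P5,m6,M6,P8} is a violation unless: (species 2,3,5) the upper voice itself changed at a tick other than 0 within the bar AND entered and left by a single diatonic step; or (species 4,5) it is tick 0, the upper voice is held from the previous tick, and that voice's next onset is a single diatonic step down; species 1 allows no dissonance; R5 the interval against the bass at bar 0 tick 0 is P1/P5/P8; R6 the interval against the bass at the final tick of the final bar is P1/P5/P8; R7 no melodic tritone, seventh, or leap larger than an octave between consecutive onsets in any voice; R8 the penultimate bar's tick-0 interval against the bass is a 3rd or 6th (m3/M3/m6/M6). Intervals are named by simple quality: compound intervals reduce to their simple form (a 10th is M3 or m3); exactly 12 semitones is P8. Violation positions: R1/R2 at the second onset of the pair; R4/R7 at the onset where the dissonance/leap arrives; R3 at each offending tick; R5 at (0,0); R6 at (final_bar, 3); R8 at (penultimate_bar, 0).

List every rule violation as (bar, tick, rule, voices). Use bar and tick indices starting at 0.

bar 0: v0=A3 v1=A4 v2=C5 v3=C5 downbeat m3
bar 1: v0=B3 v1=D4 v2=F4 v3=F4 downbeat TT
bar 2: v0=C4 v1=F4 v2=C5 v3=G4 downbeat P5
bar 3: v0=D4 v1=B4 v2=A4 v3=D5 downbeat P8
bar 4: v0=E4 v1=C5 v2=D5 v3=B4 downbeat P5
bar 5: v0=E4 v1=C5 v2=E5 v3=B4 downbeat P5
bar 6: v0=D4 v1=B4 v2=A4 v3=A4 downbeat P5
bar 7: v0=B3 v1=G4 v2=B4 v3=B4 downbeat P8
bar 8: v0=A3 v1=A4 v2=C5 v3=C5 downbeat m3
  -> R5 @ bar 0 tick 0 v(0, 2): opens on m3
  -> R5 @ bar 0 tick 0 v(0, 3): opens on m3
  -> R1 @ bar 1 tick 0 v(2, 3): C5/C5 P1 -> F4/F4 P1 similar
  -> R4 @ bar 1 tick 0 v(0, 2): B3/F4 TT untreated
  -> R4 @ bar 1 tick 0 v(0, 3): B3/F4 TT untreated
  -> R2 @ bar 2 tick 0 v(0, 2): B3/F4 TT -> C4/C5 P8 similar
  -> R2 @ bar 2 tick 0 v(0, 3): B3/F4 TT -> C4/G4 P5 similar
  -> R2 @ bar 2 tick 0 v(1, 2): D4/F4 m3 -> F4/C5 P5 similar
  -> R3 @ bar 2 tick 0 v(2, 3): C5 above G4
  -> R4 @ bar 2 tick 0 v(0, 1): C4/F4 P4 untreated
  -> R3 @ bar 2 tick 1 v(2, 3): C5 above G4
  -> R3 @ bar 2 tick 2 v(2, 3): C5 above G4
  -> R3 @ bar 2 tick 3 v(2, 3): C5 above G4
  -> R2 @ bar 3 tick 0 v(0, 3): C4/G4 P5 -> D4/D5 P8 similar
  -> R3 @ bar 3 tick 0 v(1, 2): B4 above A4
  -> R7 @ bar 3 tick 0 v(1,): F4->B4 leap 6st
  -> R3 @ bar 3 tick 1 v(1, 2): B4 above A4
  -> R3 @ bar 3 tick 2 v(1, 2): B4 above A4
  -> R3 @ bar 3 tick 3 v(1, 2): B4 above A4
  -> R3 @ bar 4 tick 0 v(2, 3): D5 above B4
  -> R4 @ bar 4 tick 0 v(0, 2): E4/D5 m7 untreated
  -> R3 @ bar 4 tick 1 v(2, 3): D5 above B4
  -> R3 @ bar 4 tick 2 v(2, 3): D5 above B4
  -> R3 @ bar 4 tick 3 v(2, 3): D5 above B4
  -> R3 @ bar 5 tick 0 v(2, 3): E5 above B4
  -> R3 @ bar 5 tick 1 v(2, 3): E5 above B4
  -> R3 @ bar 5 tick 2 v(2, 3): E5 above B4
  -> R3 @ bar 5 tick 3 v(2, 3): E5 above B4
  -> R1 @ bar 6 tick 0 v(0, 3): E4/B4 P5 -> D4/A4 P5 similar
  -> R2 @ bar 6 tick 0 v(0, 2): E4/E5 P8 -> D4/A4 P5 similar
  -> R2 @ bar 6 tick 0 v(2, 3): E5/B4 P4 -> A4/A4 P1 similar
  -> R3 @ bar 6 tick 0 v(1, 2): B4 above A4
  -> R3 @ bar 6 tick 1 v(1, 2): B4 above A4
  -> R3 @ bar 6 tick 2 v(1, 2): B4 above A4
  -> R3 @ bar 6 tick 3 v(1, 2): B4 above A4
  -> R1 @ bar 7 tick 0 v(2, 3): A4/A4 P1 -> B4/B4 P1 similar
  -> R8 @ bar 7 tick 0 v(0, 2): penult P8 not 3rd/6th
  -> R8 @ bar 7 tick 0 v(0, 3): penult P8 not 3rd/6th
  -> R1 @ bar 8 tick 0 v(2, 3): B4/B4 P1 -> C5/C5 P1 similar
  -> R6 @ bar 8 tick 3 v(0, 2): closes on m3
  -> R6 @ bar 8 tick 3 v(0, 3): closes on m3

(0, 0, R5, (0, 2))
(0, 0, R5, (0, 3))
(1, 0, R1, (2, 3))
(1, 0, R4, (0, 2))
(1, 0, R4, (0, 3))
(2, 0, R2, (0, 2))
(2, 0, R2, (0, 3))
(2, 0, R2, (1, 2))
(2, 0, R3, (2, 3))
(2, 0, R4, (0, 1))
(2, 1, R3, (2, 3))
(2, 2, R3, (2, 3))
(2, 3, R3, (2, 3))
(3, 0, R2, (0, 3))
(3, 0, R3, (1, 2))
(3, 0, R7, (1,))
(3, 1, R3, (1, 2))
(3, 2, R3, (1, 2))
(3, 3, R3, (1, 2))
(4, 0, R3, (2, 3))
(4, 0, R4, (0, 2))
(4, 1, R3, (2, 3))
(4, 2, R3, (2, 3))
(4, 3, R3, (2, 3))
(5, 0, R3, (2, 3))
(5, 1, R3, (2, 3))
(5, 2, R3, (2, 3))
(5, 3, R3, (2, 3))
(6, 0, R1, (0, 3))
(6, 0, R2, (0, 2))
(6, 0, R2, (2, 3))
(6, 0, R3, (1, 2))
(6, 1, R3, (1, 2))
(6, 2, R3, (1, 2))
(6, 3, R3, (1, 2))
(7, 0, R1, (2, 3))
(7, 0, R8, (0, 2))
(7, 0, R8, (0, 3))
(8, 0, R1, (2, 3))
(8, 3, R6, (0, 2))
(8, 3, R6, (0, 3))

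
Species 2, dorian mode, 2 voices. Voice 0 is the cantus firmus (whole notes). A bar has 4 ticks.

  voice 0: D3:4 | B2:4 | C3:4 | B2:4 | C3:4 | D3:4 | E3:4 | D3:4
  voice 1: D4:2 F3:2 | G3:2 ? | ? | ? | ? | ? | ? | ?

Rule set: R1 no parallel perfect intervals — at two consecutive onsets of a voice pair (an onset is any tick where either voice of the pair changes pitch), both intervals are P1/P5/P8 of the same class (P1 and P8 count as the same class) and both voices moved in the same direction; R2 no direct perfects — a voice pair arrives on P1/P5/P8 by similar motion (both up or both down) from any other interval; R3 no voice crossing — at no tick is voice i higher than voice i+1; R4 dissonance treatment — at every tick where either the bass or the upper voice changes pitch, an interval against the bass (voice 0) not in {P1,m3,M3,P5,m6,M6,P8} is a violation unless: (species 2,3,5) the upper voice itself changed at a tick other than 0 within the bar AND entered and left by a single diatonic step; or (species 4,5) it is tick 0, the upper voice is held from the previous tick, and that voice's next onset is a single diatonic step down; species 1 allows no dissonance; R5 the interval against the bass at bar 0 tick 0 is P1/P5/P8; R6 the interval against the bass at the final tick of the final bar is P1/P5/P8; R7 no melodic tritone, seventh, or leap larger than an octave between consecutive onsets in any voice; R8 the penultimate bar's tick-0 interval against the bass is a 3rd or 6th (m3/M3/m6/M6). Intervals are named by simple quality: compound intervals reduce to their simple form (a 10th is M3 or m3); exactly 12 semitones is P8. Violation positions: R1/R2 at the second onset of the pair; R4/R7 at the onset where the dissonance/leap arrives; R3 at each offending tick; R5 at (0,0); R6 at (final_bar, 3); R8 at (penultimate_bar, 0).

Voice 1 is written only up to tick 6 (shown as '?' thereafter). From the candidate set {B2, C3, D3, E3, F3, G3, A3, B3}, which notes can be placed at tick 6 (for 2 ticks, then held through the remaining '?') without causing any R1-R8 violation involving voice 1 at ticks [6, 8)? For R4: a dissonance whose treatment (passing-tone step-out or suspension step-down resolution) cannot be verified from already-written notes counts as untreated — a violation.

B2: legal
C3: violates R4
D3: legal
E3: violates R4
F3: violates R4
G3: legal
A3: violates R4
B3: legal

{B2, B3, D3, G3}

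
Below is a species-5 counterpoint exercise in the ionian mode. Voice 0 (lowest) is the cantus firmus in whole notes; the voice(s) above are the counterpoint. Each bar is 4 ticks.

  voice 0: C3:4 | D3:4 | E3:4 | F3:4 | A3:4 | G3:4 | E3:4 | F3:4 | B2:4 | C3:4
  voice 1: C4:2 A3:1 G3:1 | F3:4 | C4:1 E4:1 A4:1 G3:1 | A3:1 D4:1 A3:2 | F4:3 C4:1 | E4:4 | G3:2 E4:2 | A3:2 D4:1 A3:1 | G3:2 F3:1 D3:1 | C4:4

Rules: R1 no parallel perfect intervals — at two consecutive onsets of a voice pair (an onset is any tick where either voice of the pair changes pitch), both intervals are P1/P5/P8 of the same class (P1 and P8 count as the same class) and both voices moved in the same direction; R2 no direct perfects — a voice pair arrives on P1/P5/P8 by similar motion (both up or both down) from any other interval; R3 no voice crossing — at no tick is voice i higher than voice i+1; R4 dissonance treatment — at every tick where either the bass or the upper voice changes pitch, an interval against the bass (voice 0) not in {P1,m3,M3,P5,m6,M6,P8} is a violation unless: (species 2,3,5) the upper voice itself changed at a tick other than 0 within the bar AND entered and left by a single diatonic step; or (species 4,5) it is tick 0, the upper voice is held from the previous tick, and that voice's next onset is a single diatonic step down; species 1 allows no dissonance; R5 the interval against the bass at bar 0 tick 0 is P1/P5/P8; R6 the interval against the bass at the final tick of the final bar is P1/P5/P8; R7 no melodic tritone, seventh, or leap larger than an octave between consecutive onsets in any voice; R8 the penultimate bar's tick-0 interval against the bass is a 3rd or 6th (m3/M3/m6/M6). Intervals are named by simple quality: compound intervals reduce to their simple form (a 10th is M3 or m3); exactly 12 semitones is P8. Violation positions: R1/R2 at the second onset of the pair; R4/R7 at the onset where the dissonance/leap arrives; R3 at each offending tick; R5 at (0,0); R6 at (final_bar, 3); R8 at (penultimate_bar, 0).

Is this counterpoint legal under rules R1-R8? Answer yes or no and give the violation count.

No (6 violations)

bar 0: v0=C3 v1=C4 (P8)
bar 1: v0=D3 v1=F3 (m3)
bar 2: v0=E3 v1=C4 (m6)
bar 3: v0=F3 v1=A3 (M3)
bar 4: v0=A3 v1=F4 (m6)
bar 5: v0=G3 v1=E4 (M6)
bar 6: v0=E3 v1=G3 (m3)
bar 7: v0=F3 v1=A3 (M3)
bar 8: v0=B2 v1=G3 (m6)
bar 9: v0=C3 v1=C4 (P8)
  R4 @ bar2.2: E3/A4 P4 untreated
  R7 @ bar2.3: A4->G3 leap 14st
  R7 @ bar8.0: F3->B2 leap 6st
  R4 @ bar8.2: B2/F3 TT untreated
  R2 @ bar9.0: B2/D3 m3 -> C3/C4 P8 similar
  R7 @ bar9.0: D3->C4 leap 10st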